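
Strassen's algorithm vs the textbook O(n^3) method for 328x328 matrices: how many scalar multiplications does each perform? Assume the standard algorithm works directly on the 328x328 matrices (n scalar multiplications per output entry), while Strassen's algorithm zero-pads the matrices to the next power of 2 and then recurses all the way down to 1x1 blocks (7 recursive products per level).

Matrix multiplication for 328x328 matrices:

Strassen's algorithm requires power-of-2 dimensions. Pad 328x328 to 512x512 (next power of 2).

Standard algorithm: 328^3 = 35287552 multiplications
Strassen's algorithm: 7^(log2(512)) = 7^9 = 40353607 multiplications
Difference: 35287552 - 40353607 = -5066055 (Strassen uses MORE here due to padding overhead — for small or just-over-power-of-2 n, padding can outweigh the per-level savings)

Standard: 35287552 multiplications (328^3). Strassen: 40353607 multiplications (7^9, after padding to 512x512). Strassen reduces 8 recursive multiplications to 7 at each level.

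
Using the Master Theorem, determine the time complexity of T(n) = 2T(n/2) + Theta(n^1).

Master Theorem for T(n) = 2T(n/2) + O(n^1):

a = 2, b = 2, c = 1
log_b(a) = log_2(2) = 1.0000

Case 2: c = 1 = log_2(2) = 1.0000
T(n) = O(n^1 log n) = O(n log n)

For T(n) = 2T(n/2) + O(n^1): log_2(2) = 1.0000. This is Case 2 of the Master Theorem (c = log_b(a), equal work at all levels), giving O(n log n).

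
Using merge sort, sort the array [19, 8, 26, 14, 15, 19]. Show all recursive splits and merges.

Merge sort trace:

Split: [19, 8, 26, 14, 15, 19] -> [19, 8, 26] and [14, 15, 19]
  Split: [19, 8, 26] -> [19] and [8, 26]
    Split: [8, 26] -> [8] and [26]
    Merge: [8] + [26] -> [8, 26]
  Merge: [19] + [8, 26] -> [8, 19, 26]
  Split: [14, 15, 19] -> [14] and [15, 19]
    Split: [15, 19] -> [15] and [19]
    Merge: [15] + [19] -> [15, 19]
  Merge: [14] + [15, 19] -> [14, 15, 19]
Merge: [8, 19, 26] + [14, 15, 19] -> [8, 14, 15, 19, 19, 26]

Final sorted array: [8, 14, 15, 19, 19, 26]

The merge sort proceeds by recursively splitting the array and merging sorted halves.
After all merges, the sorted array is [8, 14, 15, 19, 19, 26].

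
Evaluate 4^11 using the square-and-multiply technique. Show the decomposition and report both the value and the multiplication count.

Computing 4^11 by squaring (build up from 4^1; each line after the first costs one multiplication):

4^1 = 4
4^2 = (4^1)^2 = 4^2 = 16
4^4 = (4^2)^2 = 16^2 = 256
4^5 = 4 * 4^4 = 4 * 256 = 1024
4^10 = (4^5)^2 = 1024^2 = 1048576
4^11 = 4 * 4^10 = 4 * 1048576 = 4194304

Result: 4194304
Multiplications needed: 5 (5 lines after 4^1)

4^11 = 4194304. Using exponentiation by squaring, this requires 5 multiplications. The key idea: if the exponent is even, square the half-power; if odd, multiply by the base once.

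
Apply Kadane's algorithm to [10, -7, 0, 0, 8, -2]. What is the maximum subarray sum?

Using Kadane's algorithm on [10, -7, 0, 0, 8, -2]:

Scanning through the array:
Position 1 (value -7): max_ending_here = 3, max_so_far = 10
Position 2 (value 0): max_ending_here = 3, max_so_far = 10
Position 3 (value 0): max_ending_here = 3, max_so_far = 10
Position 4 (value 8): max_ending_here = 11, max_so_far = 11
Position 5 (value -2): max_ending_here = 9, max_so_far = 11

Maximum subarray: [10, -7, 0, 0, 8]
Maximum sum: 11

The maximum subarray is [10, -7, 0, 0, 8] with sum 11. This subarray runs from index 0 to index 4.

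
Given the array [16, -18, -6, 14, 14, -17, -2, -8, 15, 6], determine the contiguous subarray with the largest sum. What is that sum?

Using Kadane's algorithm on [16, -18, -6, 14, 14, -17, -2, -8, 15, 6]:

Scanning through the array:
Position 1 (value -18): max_ending_here = -2, max_so_far = 16
Position 2 (value -6): max_ending_here = -6, max_so_far = 16
Position 3 (value 14): max_ending_here = 14, max_so_far = 16
Position 4 (value 14): max_ending_here = 28, max_so_far = 28
Position 5 (value -17): max_ending_here = 11, max_so_far = 28
Position 6 (value -2): max_ending_here = 9, max_so_far = 28
Position 7 (value -8): max_ending_here = 1, max_so_far = 28
Position 8 (value 15): max_ending_here = 16, max_so_far = 28
Position 9 (value 6): max_ending_here = 22, max_so_far = 28

Maximum subarray: [14, 14]
Maximum sum: 28

The maximum subarray is [14, 14] with sum 28. This subarray runs from index 3 to index 4.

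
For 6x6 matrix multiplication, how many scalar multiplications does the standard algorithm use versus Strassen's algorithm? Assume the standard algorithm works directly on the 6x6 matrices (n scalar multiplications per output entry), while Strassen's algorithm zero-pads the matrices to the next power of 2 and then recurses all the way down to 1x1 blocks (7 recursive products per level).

Matrix multiplication for 6x6 matrices:

Strassen's algorithm requires power-of-2 dimensions. Pad 6x6 to 8x8 (next power of 2).

Standard algorithm: 6^3 = 216 multiplications
Strassen's algorithm: 7^(log2(8)) = 7^3 = 343 multiplications
Difference: 216 - 343 = -127 (Strassen uses MORE here due to padding overhead — for small or just-over-power-of-2 n, padding can outweigh the per-level savings)

Standard: 216 multiplications (6^3). Strassen: 343 multiplications (7^3, after padding to 8x8). Strassen reduces 8 recursive multiplications to 7 at each level.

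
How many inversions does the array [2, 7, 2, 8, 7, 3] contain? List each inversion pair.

Finding inversions in [2, 7, 2, 8, 7, 3]:

(1, 2): arr[1]=7 > arr[2]=2
(1, 5): arr[1]=7 > arr[5]=3
(3, 4): arr[3]=8 > arr[4]=7
(3, 5): arr[3]=8 > arr[5]=3
(4, 5): arr[4]=7 > arr[5]=3

Total inversions: 5

The array has 5 inversion(s): (1,2), (1,5), (3,4), (3,5), (4,5). Each pair (i,j) satisfies i < j and arr[i] > arr[j].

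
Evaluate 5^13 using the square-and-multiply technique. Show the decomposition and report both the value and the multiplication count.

Computing 5^13 by squaring (build up from 5^1; each line after the first costs one multiplication):

5^1 = 5
5^2 = (5^1)^2 = 5^2 = 25
5^3 = 5 * 5^2 = 5 * 25 = 125
5^6 = (5^3)^2 = 125^2 = 15625
5^12 = (5^6)^2 = 15625^2 = 244140625
5^13 = 5 * 5^12 = 5 * 244140625 = 1220703125

Result: 1220703125
Multiplications needed: 5 (5 lines after 5^1)

5^13 = 1220703125. Using exponentiation by squaring, this requires 5 multiplications. The key idea: if the exponent is even, square the half-power; if odd, multiply by the base once.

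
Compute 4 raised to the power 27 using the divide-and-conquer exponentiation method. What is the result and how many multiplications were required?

Computing 4^27 by squaring (build up from 4^1; each line after the first costs one multiplication):

4^1 = 4
4^2 = (4^1)^2 = 4^2 = 16
4^3 = 4 * 4^2 = 4 * 16 = 64
4^6 = (4^3)^2 = 64^2 = 4096
4^12 = (4^6)^2 = 4096^2 = 16777216
4^13 = 4 * 4^12 = 4 * 16777216 = 67108864
4^26 = (4^13)^2 = 67108864^2 = 4503599627370496
4^27 = 4 * 4^26 = 4 * 4503599627370496 = 18014398509481984

Result: 18014398509481984
Multiplications needed: 7 (7 lines after 4^1)

4^27 = 18014398509481984. Using exponentiation by squaring, this requires 7 multiplications. The key idea: if the exponent is even, square the half-power; if odd, multiply by the base once.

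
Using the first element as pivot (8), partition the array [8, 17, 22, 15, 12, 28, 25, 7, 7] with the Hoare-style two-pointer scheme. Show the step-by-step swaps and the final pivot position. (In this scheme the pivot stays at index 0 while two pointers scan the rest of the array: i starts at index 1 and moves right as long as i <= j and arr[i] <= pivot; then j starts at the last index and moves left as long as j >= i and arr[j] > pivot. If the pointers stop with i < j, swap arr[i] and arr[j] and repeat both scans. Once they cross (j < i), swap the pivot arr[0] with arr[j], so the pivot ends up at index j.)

Hoare-style two-pointer partition with pivot = 8:

Initial array: [8, 17, 22, 15, 12, 28, 25, 7, 7]

Pointers start at i = 1, j = 8.
i stops at index 1 (arr[1]=17 > 8), j stops at index 8 (arr[8]=7 <= 8): swap arr[1] and arr[8], array becomes [8, 7, 22, 15, 12, 28, 25, 7, 17]
i stops at index 2 (arr[2]=22 > 8), j stops at index 7 (arr[7]=7 <= 8): swap arr[2] and arr[7], array becomes [8, 7, 7, 15, 12, 28, 25, 22, 17]
i ends at 3, j ends at 2: the pointers have crossed (j < i), so scanning stops.

Swap pivot arr[0] with arr[2] to place pivot at position 2: [7, 7, 8, 15, 12, 28, 25, 22, 17]
Pivot position: 2

After partitioning with pivot 8, the array becomes [7, 7, 8, 15, 12, 28, 25, 22, 17]. The pivot is placed at index 2. All elements to the left of the pivot are <= 8, and all elements to the right are > 8.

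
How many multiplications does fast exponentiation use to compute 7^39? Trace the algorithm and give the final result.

Computing 7^39 by squaring (build up from 7^1; each line after the first costs one multiplication):

7^1 = 7
7^2 = (7^1)^2 = 7^2 = 49
7^4 = (7^2)^2 = 49^2 = 2401
7^8 = (7^4)^2 = 2401^2 = 5764801
7^9 = 7 * 7^8 = 7 * 5764801 = 40353607
7^18 = (7^9)^2 = 40353607^2 = 1628413597910449
7^19 = 7 * 7^18 = 7 * 1628413597910449 = 11398895185373143
7^38 = (7^19)^2 = 11398895185373143^2 = 129934811447123020117172145698449
7^39 = 7 * 7^38 = 7 * 129934811447123020117172145698449 = 909543680129861140820205019889143

Result: 909543680129861140820205019889143
Multiplications needed: 8 (8 lines after 7^1)

7^39 = 909543680129861140820205019889143. Using exponentiation by squaring, this requires 8 multiplications. The key idea: if the exponent is even, square the half-power; if odd, multiply by the base once.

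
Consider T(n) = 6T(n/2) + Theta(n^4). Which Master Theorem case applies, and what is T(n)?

Master Theorem for T(n) = 6T(n/2) + O(n^4):

a = 6, b = 2, c = 4
log_b(a) = log_2(6) = 2.5850

Case 3: c = 4 > log_2(6) = 2.5850
T(n) = O(n^4) = O(n^4)

For T(n) = 6T(n/2) + O(n^4): log_2(6) = 2.5850. This is Case 3 of the Master Theorem (c > log_b(a), work dominated by root), giving O(n^4).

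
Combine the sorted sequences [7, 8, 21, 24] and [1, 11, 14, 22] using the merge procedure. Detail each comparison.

Merging process:

Compare 7 vs 1: take 1 from right. Merged: [1]
Compare 7 vs 11: take 7 from left. Merged: [1, 7]
Compare 8 vs 11: take 8 from left. Merged: [1, 7, 8]
Compare 21 vs 11: take 11 from right. Merged: [1, 7, 8, 11]
Compare 21 vs 14: take 14 from right. Merged: [1, 7, 8, 11, 14]
Compare 21 vs 22: take 21 from left. Merged: [1, 7, 8, 11, 14, 21]
Compare 24 vs 22: take 22 from right. Merged: [1, 7, 8, 11, 14, 21, 22]
Append remaining from left: [24]. Merged: [1, 7, 8, 11, 14, 21, 22, 24]

Final merged array: [1, 7, 8, 11, 14, 21, 22, 24]
Total comparisons: 7

The merged array is [1, 7, 8, 11, 14, 21, 22, 24], requiring 7 comparisons. The merge step runs in O(n) time where n is the total number of elements.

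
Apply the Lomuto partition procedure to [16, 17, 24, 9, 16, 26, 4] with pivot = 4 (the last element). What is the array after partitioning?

Lomuto partition with pivot = 4:

Initial array: [16, 17, 24, 9, 16, 26, 4]

arr[0]=16 > 4: no swap
arr[1]=17 > 4: no swap
arr[2]=24 > 4: no swap
arr[3]=9 > 4: no swap
arr[4]=16 > 4: no swap
arr[5]=26 > 4: no swap

Place pivot at position 0: [4, 17, 24, 9, 16, 26, 16]
Pivot position: 0

After partitioning with pivot 4, the array becomes [4, 17, 24, 9, 16, 26, 16]. The pivot is placed at index 0. All elements to the left of the pivot are <= 4, and all elements to the right are > 4.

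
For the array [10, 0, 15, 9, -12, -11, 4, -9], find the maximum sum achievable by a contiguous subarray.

Using Kadane's algorithm on [10, 0, 15, 9, -12, -11, 4, -9]:

Scanning through the array:
Position 1 (value 0): max_ending_here = 10, max_so_far = 10
Position 2 (value 15): max_ending_here = 25, max_so_far = 25
Position 3 (value 9): max_ending_here = 34, max_so_far = 34
Position 4 (value -12): max_ending_here = 22, max_so_far = 34
Position 5 (value -11): max_ending_here = 11, max_so_far = 34
Position 6 (value 4): max_ending_here = 15, max_so_far = 34
Position 7 (value -9): max_ending_here = 6, max_so_far = 34

Maximum subarray: [10, 0, 15, 9]
Maximum sum: 34

The maximum subarray is [10, 0, 15, 9] with sum 34. This subarray runs from index 0 to index 3.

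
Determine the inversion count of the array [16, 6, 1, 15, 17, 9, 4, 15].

Finding inversions in [16, 6, 1, 15, 17, 9, 4, 15]:

(0, 1): arr[0]=16 > arr[1]=6
(0, 2): arr[0]=16 > arr[2]=1
(0, 3): arr[0]=16 > arr[3]=15
(0, 5): arr[0]=16 > arr[5]=9
(0, 6): arr[0]=16 > arr[6]=4
(0, 7): arr[0]=16 > arr[7]=15
(1, 2): arr[1]=6 > arr[2]=1
(1, 6): arr[1]=6 > arr[6]=4
(3, 5): arr[3]=15 > arr[5]=9
(3, 6): arr[3]=15 > arr[6]=4
(4, 5): arr[4]=17 > arr[5]=9
(4, 6): arr[4]=17 > arr[6]=4
(4, 7): arr[4]=17 > arr[7]=15
(5, 6): arr[5]=9 > arr[6]=4

Total inversions: 14

The array has 14 inversion(s): (0,1), (0,2), (0,3), (0,5), (0,6), (0,7), (1,2), (1,6), (3,5), (3,6), (4,5), (4,6), (4,7), (5,6). Each pair (i,j) satisfies i < j and arr[i] > arr[j].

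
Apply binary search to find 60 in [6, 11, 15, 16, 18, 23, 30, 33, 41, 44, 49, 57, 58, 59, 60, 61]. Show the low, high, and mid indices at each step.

Binary search for 60 in [6, 11, 15, 16, 18, 23, 30, 33, 41, 44, 49, 57, 58, 59, 60, 61]:

lo=0, hi=15, mid=7, arr[mid]=33 -> 33 < 60, search right half
lo=8, hi=15, mid=11, arr[mid]=57 -> 57 < 60, search right half
lo=12, hi=15, mid=13, arr[mid]=59 -> 59 < 60, search right half
lo=14, hi=15, mid=14, arr[mid]=60 -> Found target at index 14!

Binary search finds 60 at index 14 after 4 comparisons. The search repeatedly halves the search space by comparing with the middle element.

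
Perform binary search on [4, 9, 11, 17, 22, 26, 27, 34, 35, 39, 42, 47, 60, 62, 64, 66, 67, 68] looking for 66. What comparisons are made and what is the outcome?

Binary search for 66 in [4, 9, 11, 17, 22, 26, 27, 34, 35, 39, 42, 47, 60, 62, 64, 66, 67, 68]:

lo=0, hi=17, mid=8, arr[mid]=35 -> 35 < 66, search right half
lo=9, hi=17, mid=13, arr[mid]=62 -> 62 < 66, search right half
lo=14, hi=17, mid=15, arr[mid]=66 -> Found target at index 15!

Binary search finds 66 at index 15 after 3 comparisons. The search repeatedly halves the search space by comparing with the middle element.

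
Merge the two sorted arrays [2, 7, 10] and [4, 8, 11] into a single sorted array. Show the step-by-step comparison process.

Merging process:

Compare 2 vs 4: take 2 from left. Merged: [2]
Compare 7 vs 4: take 4 from right. Merged: [2, 4]
Compare 7 vs 8: take 7 from left. Merged: [2, 4, 7]
Compare 10 vs 8: take 8 from right. Merged: [2, 4, 7, 8]
Compare 10 vs 11: take 10 from left. Merged: [2, 4, 7, 8, 10]
Append remaining from right: [11]. Merged: [2, 4, 7, 8, 10, 11]

Final merged array: [2, 4, 7, 8, 10, 11]
Total comparisons: 5

The merged array is [2, 4, 7, 8, 10, 11], requiring 5 comparisons. The merge step runs in O(n) time where n is the total number of elements.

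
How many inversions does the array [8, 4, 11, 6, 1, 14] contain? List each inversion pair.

Finding inversions in [8, 4, 11, 6, 1, 14]:

(0, 1): arr[0]=8 > arr[1]=4
(0, 3): arr[0]=8 > arr[3]=6
(0, 4): arr[0]=8 > arr[4]=1
(1, 4): arr[1]=4 > arr[4]=1
(2, 3): arr[2]=11 > arr[3]=6
(2, 4): arr[2]=11 > arr[4]=1
(3, 4): arr[3]=6 > arr[4]=1

Total inversions: 7

The array has 7 inversion(s): (0,1), (0,3), (0,4), (1,4), (2,3), (2,4), (3,4). Each pair (i,j) satisfies i < j and arr[i] > arr[j].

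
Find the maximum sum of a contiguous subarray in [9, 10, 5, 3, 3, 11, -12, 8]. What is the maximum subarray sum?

Using Kadane's algorithm on [9, 10, 5, 3, 3, 11, -12, 8]:

Scanning through the array:
Position 1 (value 10): max_ending_here = 19, max_so_far = 19
Position 2 (value 5): max_ending_here = 24, max_so_far = 24
Position 3 (value 3): max_ending_here = 27, max_so_far = 27
Position 4 (value 3): max_ending_here = 30, max_so_far = 30
Position 5 (value 11): max_ending_here = 41, max_so_far = 41
Position 6 (value -12): max_ending_here = 29, max_so_far = 41
Position 7 (value 8): max_ending_here = 37, max_so_far = 41

Maximum subarray: [9, 10, 5, 3, 3, 11]
Maximum sum: 41

The maximum subarray is [9, 10, 5, 3, 3, 11] with sum 41. This subarray runs from index 0 to index 5.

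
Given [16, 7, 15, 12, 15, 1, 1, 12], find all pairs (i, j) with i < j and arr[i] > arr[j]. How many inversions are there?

Finding inversions in [16, 7, 15, 12, 15, 1, 1, 12]:

(0, 1): arr[0]=16 > arr[1]=7
(0, 2): arr[0]=16 > arr[2]=15
(0, 3): arr[0]=16 > arr[3]=12
(0, 4): arr[0]=16 > arr[4]=15
(0, 5): arr[0]=16 > arr[5]=1
(0, 6): arr[0]=16 > arr[6]=1
(0, 7): arr[0]=16 > arr[7]=12
(1, 5): arr[1]=7 > arr[5]=1
(1, 6): arr[1]=7 > arr[6]=1
(2, 3): arr[2]=15 > arr[3]=12
(2, 5): arr[2]=15 > arr[5]=1
(2, 6): arr[2]=15 > arr[6]=1
(2, 7): arr[2]=15 > arr[7]=12
(3, 5): arr[3]=12 > arr[5]=1
(3, 6): arr[3]=12 > arr[6]=1
(4, 5): arr[4]=15 > arr[5]=1
(4, 6): arr[4]=15 > arr[6]=1
(4, 7): arr[4]=15 > arr[7]=12

Total inversions: 18

The array has 18 inversion(s): (0,1), (0,2), (0,3), (0,4), (0,5), (0,6), (0,7), (1,5), (1,6), (2,3), (2,5), (2,6), (2,7), (3,5), (3,6), (4,5), (4,6), (4,7). Each pair (i,j) satisfies i < j and arr[i] > arr[j].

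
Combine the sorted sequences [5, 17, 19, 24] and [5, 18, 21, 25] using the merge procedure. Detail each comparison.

Merging process:

Compare 5 vs 5: take 5 from left. Merged: [5]
Compare 17 vs 5: take 5 from right. Merged: [5, 5]
Compare 17 vs 18: take 17 from left. Merged: [5, 5, 17]
Compare 19 vs 18: take 18 from right. Merged: [5, 5, 17, 18]
Compare 19 vs 21: take 19 from left. Merged: [5, 5, 17, 18, 19]
Compare 24 vs 21: take 21 from right. Merged: [5, 5, 17, 18, 19, 21]
Compare 24 vs 25: take 24 from left. Merged: [5, 5, 17, 18, 19, 21, 24]
Append remaining from right: [25]. Merged: [5, 5, 17, 18, 19, 21, 24, 25]

Final merged array: [5, 5, 17, 18, 19, 21, 24, 25]
Total comparisons: 7

The merged array is [5, 5, 17, 18, 19, 21, 24, 25], requiring 7 comparisons. The merge step runs in O(n) time where n is the total number of elements.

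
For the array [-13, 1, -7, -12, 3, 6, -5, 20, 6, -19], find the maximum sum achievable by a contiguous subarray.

Using Kadane's algorithm on [-13, 1, -7, -12, 3, 6, -5, 20, 6, -19]:

Scanning through the array:
Position 1 (value 1): max_ending_here = 1, max_so_far = 1
Position 2 (value -7): max_ending_here = -6, max_so_far = 1
Position 3 (value -12): max_ending_here = -12, max_so_far = 1
Position 4 (value 3): max_ending_here = 3, max_so_far = 3
Position 5 (value 6): max_ending_here = 9, max_so_far = 9
Position 6 (value -5): max_ending_here = 4, max_so_far = 9
Position 7 (value 20): max_ending_here = 24, max_so_far = 24
Position 8 (value 6): max_ending_here = 30, max_so_far = 30
Position 9 (value -19): max_ending_here = 11, max_so_far = 30

Maximum subarray: [3, 6, -5, 20, 6]
Maximum sum: 30

The maximum subarray is [3, 6, -5, 20, 6] with sum 30. This subarray runs from index 4 to index 8.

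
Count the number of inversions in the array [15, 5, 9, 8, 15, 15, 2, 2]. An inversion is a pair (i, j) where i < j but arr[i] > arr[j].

Finding inversions in [15, 5, 9, 8, 15, 15, 2, 2]:

(0, 1): arr[0]=15 > arr[1]=5
(0, 2): arr[0]=15 > arr[2]=9
(0, 3): arr[0]=15 > arr[3]=8
(0, 6): arr[0]=15 > arr[6]=2
(0, 7): arr[0]=15 > arr[7]=2
(1, 6): arr[1]=5 > arr[6]=2
(1, 7): arr[1]=5 > arr[7]=2
(2, 3): arr[2]=9 > arr[3]=8
(2, 6): arr[2]=9 > arr[6]=2
(2, 7): arr[2]=9 > arr[7]=2
(3, 6): arr[3]=8 > arr[6]=2
(3, 7): arr[3]=8 > arr[7]=2
(4, 6): arr[4]=15 > arr[6]=2
(4, 7): arr[4]=15 > arr[7]=2
(5, 6): arr[5]=15 > arr[6]=2
(5, 7): arr[5]=15 > arr[7]=2

Total inversions: 16

The array has 16 inversion(s): (0,1), (0,2), (0,3), (0,6), (0,7), (1,6), (1,7), (2,3), (2,6), (2,7), (3,6), (3,7), (4,6), (4,7), (5,6), (5,7). Each pair (i,j) satisfies i < j and arr[i] > arr[j].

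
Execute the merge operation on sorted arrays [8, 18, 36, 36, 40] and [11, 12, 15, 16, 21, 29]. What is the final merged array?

Merging process:

Compare 8 vs 11: take 8 from left. Merged: [8]
Compare 18 vs 11: take 11 from right. Merged: [8, 11]
Compare 18 vs 12: take 12 from right. Merged: [8, 11, 12]
Compare 18 vs 15: take 15 from right. Merged: [8, 11, 12, 15]
Compare 18 vs 16: take 16 from right. Merged: [8, 11, 12, 15, 16]
Compare 18 vs 21: take 18 from left. Merged: [8, 11, 12, 15, 16, 18]
Compare 36 vs 21: take 21 from right. Merged: [8, 11, 12, 15, 16, 18, 21]
Compare 36 vs 29: take 29 from right. Merged: [8, 11, 12, 15, 16, 18, 21, 29]
Append remaining from left: [36, 36, 40]. Merged: [8, 11, 12, 15, 16, 18, 21, 29, 36, 36, 40]

Final merged array: [8, 11, 12, 15, 16, 18, 21, 29, 36, 36, 40]
Total comparisons: 8

The merged array is [8, 11, 12, 15, 16, 18, 21, 29, 36, 36, 40], requiring 8 comparisons. The merge step runs in O(n) time where n is the total number of elements.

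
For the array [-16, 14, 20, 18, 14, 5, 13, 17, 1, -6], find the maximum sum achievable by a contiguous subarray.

Using Kadane's algorithm on [-16, 14, 20, 18, 14, 5, 13, 17, 1, -6]:

Scanning through the array:
Position 1 (value 14): max_ending_here = 14, max_so_far = 14
Position 2 (value 20): max_ending_here = 34, max_so_far = 34
Position 3 (value 18): max_ending_here = 52, max_so_far = 52
Position 4 (value 14): max_ending_here = 66, max_so_far = 66
Position 5 (value 5): max_ending_here = 71, max_so_far = 71
Position 6 (value 13): max_ending_here = 84, max_so_far = 84
Position 7 (value 17): max_ending_here = 101, max_so_far = 101
Position 8 (value 1): max_ending_here = 102, max_so_far = 102
Position 9 (value -6): max_ending_here = 96, max_so_far = 102

Maximum subarray: [14, 20, 18, 14, 5, 13, 17, 1]
Maximum sum: 102

The maximum subarray is [14, 20, 18, 14, 5, 13, 17, 1] with sum 102. This subarray runs from index 1 to index 8.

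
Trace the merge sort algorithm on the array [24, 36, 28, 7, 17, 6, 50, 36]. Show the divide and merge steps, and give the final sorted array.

Merge sort trace:

Split: [24, 36, 28, 7, 17, 6, 50, 36] -> [24, 36, 28, 7] and [17, 6, 50, 36]
  Split: [24, 36, 28, 7] -> [24, 36] and [28, 7]
    Split: [24, 36] -> [24] and [36]
    Merge: [24] + [36] -> [24, 36]
    Split: [28, 7] -> [28] and [7]
    Merge: [28] + [7] -> [7, 28]
  Merge: [24, 36] + [7, 28] -> [7, 24, 28, 36]
  Split: [17, 6, 50, 36] -> [17, 6] and [50, 36]
    Split: [17, 6] -> [17] and [6]
    Merge: [17] + [6] -> [6, 17]
    Split: [50, 36] -> [50] and [36]
    Merge: [50] + [36] -> [36, 50]
  Merge: [6, 17] + [36, 50] -> [6, 17, 36, 50]
Merge: [7, 24, 28, 36] + [6, 17, 36, 50] -> [6, 7, 17, 24, 28, 36, 36, 50]

Final sorted array: [6, 7, 17, 24, 28, 36, 36, 50]

The merge sort proceeds by recursively splitting the array and merging sorted halves.
After all merges, the sorted array is [6, 7, 17, 24, 28, 36, 36, 50].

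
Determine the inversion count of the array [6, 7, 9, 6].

Finding inversions in [6, 7, 9, 6]:

(1, 3): arr[1]=7 > arr[3]=6
(2, 3): arr[2]=9 > arr[3]=6

Total inversions: 2

The array has 2 inversion(s): (1,3), (2,3). Each pair (i,j) satisfies i < j and arr[i] > arr[j].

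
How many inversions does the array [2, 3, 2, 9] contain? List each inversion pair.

Finding inversions in [2, 3, 2, 9]:

(1, 2): arr[1]=3 > arr[2]=2

Total inversions: 1

The array has 1 inversion(s): (1,2). Each pair (i,j) satisfies i < j and arr[i] > arr[j].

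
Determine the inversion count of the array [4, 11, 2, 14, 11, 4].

Finding inversions in [4, 11, 2, 14, 11, 4]:

(0, 2): arr[0]=4 > arr[2]=2
(1, 2): arr[1]=11 > arr[2]=2
(1, 5): arr[1]=11 > arr[5]=4
(3, 4): arr[3]=14 > arr[4]=11
(3, 5): arr[3]=14 > arr[5]=4
(4, 5): arr[4]=11 > arr[5]=4

Total inversions: 6

The array has 6 inversion(s): (0,2), (1,2), (1,5), (3,4), (3,5), (4,5). Each pair (i,j) satisfies i < j and arr[i] > arr[j].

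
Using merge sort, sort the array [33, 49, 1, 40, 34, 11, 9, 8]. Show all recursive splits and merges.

Merge sort trace:

Split: [33, 49, 1, 40, 34, 11, 9, 8] -> [33, 49, 1, 40] and [34, 11, 9, 8]
  Split: [33, 49, 1, 40] -> [33, 49] and [1, 40]
    Split: [33, 49] -> [33] and [49]
    Merge: [33] + [49] -> [33, 49]
    Split: [1, 40] -> [1] and [40]
    Merge: [1] + [40] -> [1, 40]
  Merge: [33, 49] + [1, 40] -> [1, 33, 40, 49]
  Split: [34, 11, 9, 8] -> [34, 11] and [9, 8]
    Split: [34, 11] -> [34] and [11]
    Merge: [34] + [11] -> [11, 34]
    Split: [9, 8] -> [9] and [8]
    Merge: [9] + [8] -> [8, 9]
  Merge: [11, 34] + [8, 9] -> [8, 9, 11, 34]
Merge: [1, 33, 40, 49] + [8, 9, 11, 34] -> [1, 8, 9, 11, 33, 34, 40, 49]

Final sorted array: [1, 8, 9, 11, 33, 34, 40, 49]

The merge sort proceeds by recursively splitting the array and merging sorted halves.
After all merges, the sorted array is [1, 8, 9, 11, 33, 34, 40, 49].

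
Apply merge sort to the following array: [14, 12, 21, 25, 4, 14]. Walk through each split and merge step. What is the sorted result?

Merge sort trace:

Split: [14, 12, 21, 25, 4, 14] -> [14, 12, 21] and [25, 4, 14]
  Split: [14, 12, 21] -> [14] and [12, 21]
    Split: [12, 21] -> [12] and [21]
    Merge: [12] + [21] -> [12, 21]
  Merge: [14] + [12, 21] -> [12, 14, 21]
  Split: [25, 4, 14] -> [25] and [4, 14]
    Split: [4, 14] -> [4] and [14]
    Merge: [4] + [14] -> [4, 14]
  Merge: [25] + [4, 14] -> [4, 14, 25]
Merge: [12, 14, 21] + [4, 14, 25] -> [4, 12, 14, 14, 21, 25]

Final sorted array: [4, 12, 14, 14, 21, 25]

The merge sort proceeds by recursively splitting the array and merging sorted halves.
After all merges, the sorted array is [4, 12, 14, 14, 21, 25].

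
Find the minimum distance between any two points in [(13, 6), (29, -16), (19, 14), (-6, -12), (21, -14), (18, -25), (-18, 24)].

Computing all pairwise distances among 7 points:

d((13, 6), (29, -16)) = 27.2029
d((13, 6), (19, 14)) = 10.0
d((13, 6), (-6, -12)) = 26.1725
d((13, 6), (21, -14)) = 21.5407
d((13, 6), (18, -25)) = 31.4006
d((13, 6), (-18, 24)) = 35.8469
d((29, -16), (19, 14)) = 31.6228
d((29, -16), (-6, -12)) = 35.2278
d((29, -16), (21, -14)) = 8.2462 <-- minimum
d((29, -16), (18, -25)) = 14.2127
d((29, -16), (-18, 24)) = 61.7171
d((19, 14), (-6, -12)) = 36.0694
d((19, 14), (21, -14)) = 28.0713
d((19, 14), (18, -25)) = 39.0128
d((19, 14), (-18, 24)) = 38.3275
d((-6, -12), (21, -14)) = 27.074
d((-6, -12), (18, -25)) = 27.2947
d((-6, -12), (-18, 24)) = 37.9473
d((21, -14), (18, -25)) = 11.4018
d((21, -14), (-18, 24)) = 54.4518
d((18, -25), (-18, 24)) = 60.803

Closest pair: (29, -16) and (21, -14) with distance 8.2462

The closest pair is (29, -16) and (21, -14) with Euclidean distance 8.2462. For 7 points, brute-force pairwise comparison is shown above. For large n, the divide-and-conquer algorithm (sort by x, recurse on halves, check the dividing strip) achieves O(n log n).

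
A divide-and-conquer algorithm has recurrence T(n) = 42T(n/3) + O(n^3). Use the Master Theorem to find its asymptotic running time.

Master Theorem for T(n) = 42T(n/3) + O(n^3):

a = 42, b = 3, c = 3
log_b(a) = log_3(42) = 3.4022

Case 1: c = 3 < log_3(42) = 3.4022
T(n) = O(n^(log_3 42))

For T(n) = 42T(n/3) + O(n^3): log_3(42) = 3.4022. This is Case 1 of the Master Theorem (c < log_b(a), work dominated by leaves), giving O(n^(log_3 42)).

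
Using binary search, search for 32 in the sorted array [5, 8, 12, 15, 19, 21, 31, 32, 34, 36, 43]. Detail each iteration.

Binary search for 32 in [5, 8, 12, 15, 19, 21, 31, 32, 34, 36, 43]:

lo=0, hi=10, mid=5, arr[mid]=21 -> 21 < 32, search right half
lo=6, hi=10, mid=8, arr[mid]=34 -> 34 > 32, search left half
lo=6, hi=7, mid=6, arr[mid]=31 -> 31 < 32, search right half
lo=7, hi=7, mid=7, arr[mid]=32 -> Found target at index 7!

Binary search finds 32 at index 7 after 4 comparisons. The search repeatedly halves the search space by comparing with the middle element.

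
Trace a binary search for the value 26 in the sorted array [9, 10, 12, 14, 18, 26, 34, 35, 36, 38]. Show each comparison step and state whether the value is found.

Binary search for 26 in [9, 10, 12, 14, 18, 26, 34, 35, 36, 38]:

lo=0, hi=9, mid=4, arr[mid]=18 -> 18 < 26, search right half
lo=5, hi=9, mid=7, arr[mid]=35 -> 35 > 26, search left half
lo=5, hi=6, mid=5, arr[mid]=26 -> Found target at index 5!

Binary search finds 26 at index 5 after 3 comparisons. The search repeatedly halves the search space by comparing with the middle element.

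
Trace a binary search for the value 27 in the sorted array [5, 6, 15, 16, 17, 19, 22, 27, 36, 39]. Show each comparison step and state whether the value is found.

Binary search for 27 in [5, 6, 15, 16, 17, 19, 22, 27, 36, 39]:

lo=0, hi=9, mid=4, arr[mid]=17 -> 17 < 27, search right half
lo=5, hi=9, mid=7, arr[mid]=27 -> Found target at index 7!

Binary search finds 27 at index 7 after 2 comparisons. The search repeatedly halves the search space by comparing with the middle element.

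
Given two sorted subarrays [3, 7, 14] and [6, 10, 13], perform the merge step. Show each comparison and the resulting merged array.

Merging process:

Compare 3 vs 6: take 3 from left. Merged: [3]
Compare 7 vs 6: take 6 from right. Merged: [3, 6]
Compare 7 vs 10: take 7 from left. Merged: [3, 6, 7]
Compare 14 vs 10: take 10 from right. Merged: [3, 6, 7, 10]
Compare 14 vs 13: take 13 from right. Merged: [3, 6, 7, 10, 13]
Append remaining from left: [14]. Merged: [3, 6, 7, 10, 13, 14]

Final merged array: [3, 6, 7, 10, 13, 14]
Total comparisons: 5

The merged array is [3, 6, 7, 10, 13, 14], requiring 5 comparisons. The merge step runs in O(n) time where n is the total number of elements.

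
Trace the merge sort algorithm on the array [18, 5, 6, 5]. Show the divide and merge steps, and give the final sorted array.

Merge sort trace:

Split: [18, 5, 6, 5] -> [18, 5] and [6, 5]
  Split: [18, 5] -> [18] and [5]
  Merge: [18] + [5] -> [5, 18]
  Split: [6, 5] -> [6] and [5]
  Merge: [6] + [5] -> [5, 6]
Merge: [5, 18] + [5, 6] -> [5, 5, 6, 18]

Final sorted array: [5, 5, 6, 18]

The merge sort proceeds by recursively splitting the array and merging sorted halves.
After all merges, the sorted array is [5, 5, 6, 18].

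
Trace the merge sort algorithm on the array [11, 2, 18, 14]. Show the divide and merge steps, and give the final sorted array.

Merge sort trace:

Split: [11, 2, 18, 14] -> [11, 2] and [18, 14]
  Split: [11, 2] -> [11] and [2]
  Merge: [11] + [2] -> [2, 11]
  Split: [18, 14] -> [18] and [14]
  Merge: [18] + [14] -> [14, 18]
Merge: [2, 11] + [14, 18] -> [2, 11, 14, 18]

Final sorted array: [2, 11, 14, 18]

The merge sort proceeds by recursively splitting the array and merging sorted halves.
After all merges, the sorted array is [2, 11, 14, 18].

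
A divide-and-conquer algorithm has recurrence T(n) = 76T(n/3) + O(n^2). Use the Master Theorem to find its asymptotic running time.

Master Theorem for T(n) = 76T(n/3) + O(n^2):

a = 76, b = 3, c = 2
log_b(a) = log_3(76) = 3.9420

Case 1: c = 2 < log_3(76) = 3.9420
T(n) = O(n^(log_3 76))

For T(n) = 76T(n/3) + O(n^2): log_3(76) = 3.9420. This is Case 1 of the Master Theorem (c < log_b(a), work dominated by leaves), giving O(n^(log_3 76)).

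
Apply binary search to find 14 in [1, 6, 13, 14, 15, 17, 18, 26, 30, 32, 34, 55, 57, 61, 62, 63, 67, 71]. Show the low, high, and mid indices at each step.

Binary search for 14 in [1, 6, 13, 14, 15, 17, 18, 26, 30, 32, 34, 55, 57, 61, 62, 63, 67, 71]:

lo=0, hi=17, mid=8, arr[mid]=30 -> 30 > 14, search left half
lo=0, hi=7, mid=3, arr[mid]=14 -> Found target at index 3!

Binary search finds 14 at index 3 after 2 comparisons. The search repeatedly halves the search space by comparing with the middle element.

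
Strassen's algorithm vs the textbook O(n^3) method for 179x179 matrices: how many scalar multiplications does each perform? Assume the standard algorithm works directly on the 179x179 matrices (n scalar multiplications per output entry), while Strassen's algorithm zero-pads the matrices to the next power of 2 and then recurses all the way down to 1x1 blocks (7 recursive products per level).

Matrix multiplication for 179x179 matrices:

Strassen's algorithm requires power-of-2 dimensions. Pad 179x179 to 256x256 (next power of 2).

Standard algorithm: 179^3 = 5735339 multiplications
Strassen's algorithm: 7^(log2(256)) = 7^8 = 5764801 multiplications
Difference: 5735339 - 5764801 = -29462 (Strassen uses MORE here due to padding overhead — for small or just-over-power-of-2 n, padding can outweigh the per-level savings)

Standard: 5735339 multiplications (179^3). Strassen: 5764801 multiplications (7^8, after padding to 256x256). Strassen reduces 8 recursive multiplications to 7 at each level.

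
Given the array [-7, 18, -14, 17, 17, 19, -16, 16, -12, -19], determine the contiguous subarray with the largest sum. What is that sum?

Using Kadane's algorithm on [-7, 18, -14, 17, 17, 19, -16, 16, -12, -19]:

Scanning through the array:
Position 1 (value 18): max_ending_here = 18, max_so_far = 18
Position 2 (value -14): max_ending_here = 4, max_so_far = 18
Position 3 (value 17): max_ending_here = 21, max_so_far = 21
Position 4 (value 17): max_ending_here = 38, max_so_far = 38
Position 5 (value 19): max_ending_here = 57, max_so_far = 57
Position 6 (value -16): max_ending_here = 41, max_so_far = 57
Position 7 (value 16): max_ending_here = 57, max_so_far = 57
Position 8 (value -12): max_ending_here = 45, max_so_far = 57
Position 9 (value -19): max_ending_here = 26, max_so_far = 57

Maximum subarray: [18, -14, 17, 17, 19]
Maximum sum: 57

The maximum subarray is [18, -14, 17, 17, 19] with sum 57. This subarray runs from index 1 to index 5.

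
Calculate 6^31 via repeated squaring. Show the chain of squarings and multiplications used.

Computing 6^31 by squaring (build up from 6^1; each line after the first costs one multiplication):

6^1 = 6
6^2 = (6^1)^2 = 6^2 = 36
6^3 = 6 * 6^2 = 6 * 36 = 216
6^6 = (6^3)^2 = 216^2 = 46656
6^7 = 6 * 6^6 = 6 * 46656 = 279936
6^14 = (6^7)^2 = 279936^2 = 78364164096
6^15 = 6 * 6^14 = 6 * 78364164096 = 470184984576
6^30 = (6^15)^2 = 470184984576^2 = 221073919720733357899776
6^31 = 6 * 6^30 = 6 * 221073919720733357899776 = 1326443518324400147398656

Result: 1326443518324400147398656
Multiplications needed: 8 (8 lines after 6^1)

6^31 = 1326443518324400147398656. Using exponentiation by squaring, this requires 8 multiplications. The key idea: if the exponent is even, square the half-power; if odd, multiply by the base once.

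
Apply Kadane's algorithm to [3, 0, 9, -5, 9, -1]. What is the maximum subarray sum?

Using Kadane's algorithm on [3, 0, 9, -5, 9, -1]:

Scanning through the array:
Position 1 (value 0): max_ending_here = 3, max_so_far = 3
Position 2 (value 9): max_ending_here = 12, max_so_far = 12
Position 3 (value -5): max_ending_here = 7, max_so_far = 12
Position 4 (value 9): max_ending_here = 16, max_so_far = 16
Position 5 (value -1): max_ending_here = 15, max_so_far = 16

Maximum subarray: [3, 0, 9, -5, 9]
Maximum sum: 16

The maximum subarray is [3, 0, 9, -5, 9] with sum 16. This subarray runs from index 0 to index 4.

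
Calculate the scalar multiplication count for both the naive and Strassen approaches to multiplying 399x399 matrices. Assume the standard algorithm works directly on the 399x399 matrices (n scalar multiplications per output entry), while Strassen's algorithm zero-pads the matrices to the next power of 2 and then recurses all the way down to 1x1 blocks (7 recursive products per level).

Matrix multiplication for 399x399 matrices:

Strassen's algorithm requires power-of-2 dimensions. Pad 399x399 to 512x512 (next power of 2).

Standard algorithm: 399^3 = 63521199 multiplications
Strassen's algorithm: 7^(log2(512)) = 7^9 = 40353607 multiplications
Savings: 63521199 - 40353607 = 23167592 multiplications

Standard: 63521199 multiplications (399^3). Strassen: 40353607 multiplications (7^9, after padding to 512x512). Strassen reduces 8 recursive multiplications to 7 at each level.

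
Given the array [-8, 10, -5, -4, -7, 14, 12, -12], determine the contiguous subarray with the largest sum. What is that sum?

Using Kadane's algorithm on [-8, 10, -5, -4, -7, 14, 12, -12]:

Scanning through the array:
Position 1 (value 10): max_ending_here = 10, max_so_far = 10
Position 2 (value -5): max_ending_here = 5, max_so_far = 10
Position 3 (value -4): max_ending_here = 1, max_so_far = 10
Position 4 (value -7): max_ending_here = -6, max_so_far = 10
Position 5 (value 14): max_ending_here = 14, max_so_far = 14
Position 6 (value 12): max_ending_here = 26, max_so_far = 26
Position 7 (value -12): max_ending_here = 14, max_so_far = 26

Maximum subarray: [14, 12]
Maximum sum: 26

The maximum subarray is [14, 12] with sum 26. This subarray runs from index 5 to index 6.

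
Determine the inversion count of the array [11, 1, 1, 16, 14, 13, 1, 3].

Finding inversions in [11, 1, 1, 16, 14, 13, 1, 3]:

(0, 1): arr[0]=11 > arr[1]=1
(0, 2): arr[0]=11 > arr[2]=1
(0, 6): arr[0]=11 > arr[6]=1
(0, 7): arr[0]=11 > arr[7]=3
(3, 4): arr[3]=16 > arr[4]=14
(3, 5): arr[3]=16 > arr[5]=13
(3, 6): arr[3]=16 > arr[6]=1
(3, 7): arr[3]=16 > arr[7]=3
(4, 5): arr[4]=14 > arr[5]=13
(4, 6): arr[4]=14 > arr[6]=1
(4, 7): arr[4]=14 > arr[7]=3
(5, 6): arr[5]=13 > arr[6]=1
(5, 7): arr[5]=13 > arr[7]=3

Total inversions: 13

The array has 13 inversion(s): (0,1), (0,2), (0,6), (0,7), (3,4), (3,5), (3,6), (3,7), (4,5), (4,6), (4,7), (5,6), (5,7). Each pair (i,j) satisfies i < j and arr[i] > arr[j].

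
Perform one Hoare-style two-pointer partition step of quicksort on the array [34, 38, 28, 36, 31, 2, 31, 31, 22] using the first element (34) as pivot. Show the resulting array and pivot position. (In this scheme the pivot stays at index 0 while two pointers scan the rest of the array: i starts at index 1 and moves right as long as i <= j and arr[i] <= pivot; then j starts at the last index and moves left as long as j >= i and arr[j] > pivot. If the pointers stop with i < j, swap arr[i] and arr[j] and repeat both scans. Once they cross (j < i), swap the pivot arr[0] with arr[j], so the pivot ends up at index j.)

Hoare-style two-pointer partition with pivot = 34:

Initial array: [34, 38, 28, 36, 31, 2, 31, 31, 22]

Pointers start at i = 1, j = 8.
i stops at index 1 (arr[1]=38 > 34), j stops at index 8 (arr[8]=22 <= 34): swap arr[1] and arr[8], array becomes [34, 22, 28, 36, 31, 2, 31, 31, 38]
i stops at index 3 (arr[3]=36 > 34), j stops at index 7 (arr[7]=31 <= 34): swap arr[3] and arr[7], array becomes [34, 22, 28, 31, 31, 2, 31, 36, 38]
i ends at 7, j ends at 6: the pointers have crossed (j < i), so scanning stops.

Swap pivot arr[0] with arr[6] to place pivot at position 6: [31, 22, 28, 31, 31, 2, 34, 36, 38]
Pivot position: 6

After partitioning with pivot 34, the array becomes [31, 22, 28, 31, 31, 2, 34, 36, 38]. The pivot is placed at index 6. All elements to the left of the pivot are <= 34, and all elements to the right are > 34.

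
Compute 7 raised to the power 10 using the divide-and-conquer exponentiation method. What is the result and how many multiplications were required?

Computing 7^10 by squaring (build up from 7^1; each line after the first costs one multiplication):

7^1 = 7
7^2 = (7^1)^2 = 7^2 = 49
7^4 = (7^2)^2 = 49^2 = 2401
7^5 = 7 * 7^4 = 7 * 2401 = 16807
7^10 = (7^5)^2 = 16807^2 = 282475249

Result: 282475249
Multiplications needed: 4 (4 lines after 7^1)

7^10 = 282475249. Using exponentiation by squaring, this requires 4 multiplications. The key idea: if the exponent is even, square the half-power; if odd, multiply by the base once.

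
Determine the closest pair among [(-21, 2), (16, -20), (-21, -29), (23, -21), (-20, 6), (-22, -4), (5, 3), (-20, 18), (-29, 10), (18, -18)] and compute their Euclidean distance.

Computing all pairwise distances among 10 points:

d((-21, 2), (16, -20)) = 43.0465
d((-21, 2), (-21, -29)) = 31.0
d((-21, 2), (23, -21)) = 49.6488
d((-21, 2), (-20, 6)) = 4.1231
d((-21, 2), (-22, -4)) = 6.0828
d((-21, 2), (5, 3)) = 26.0192
d((-21, 2), (-20, 18)) = 16.0312
d((-21, 2), (-29, 10)) = 11.3137
d((-21, 2), (18, -18)) = 43.8292
d((16, -20), (-21, -29)) = 38.0789
d((16, -20), (23, -21)) = 7.0711
d((16, -20), (-20, 6)) = 44.4072
d((16, -20), (-22, -4)) = 41.2311
d((16, -20), (5, 3)) = 25.4951
d((16, -20), (-20, 18)) = 52.345
d((16, -20), (-29, 10)) = 54.0833
d((16, -20), (18, -18)) = 2.8284 <-- minimum
d((-21, -29), (23, -21)) = 44.7214
d((-21, -29), (-20, 6)) = 35.0143
d((-21, -29), (-22, -4)) = 25.02
d((-21, -29), (5, 3)) = 41.2311
d((-21, -29), (-20, 18)) = 47.0106
d((-21, -29), (-29, 10)) = 39.8121
d((-21, -29), (18, -18)) = 40.5216
d((23, -21), (-20, 6)) = 50.774
d((23, -21), (-22, -4)) = 48.1041
d((23, -21), (5, 3)) = 30.0
d((23, -21), (-20, 18)) = 58.0517
d((23, -21), (-29, 10)) = 60.5392
d((23, -21), (18, -18)) = 5.831
d((-20, 6), (-22, -4)) = 10.198
d((-20, 6), (5, 3)) = 25.1794
d((-20, 6), (-20, 18)) = 12.0
d((-20, 6), (-29, 10)) = 9.8489
d((-20, 6), (18, -18)) = 44.9444
d((-22, -4), (5, 3)) = 27.8927
d((-22, -4), (-20, 18)) = 22.0907
d((-22, -4), (-29, 10)) = 15.6525
d((-22, -4), (18, -18)) = 42.3792
d((5, 3), (-20, 18)) = 29.1548
d((5, 3), (-29, 10)) = 34.7131
d((5, 3), (18, -18)) = 24.6982
d((-20, 18), (-29, 10)) = 12.0416
d((-20, 18), (18, -18)) = 52.345
d((-29, 10), (18, -18)) = 54.7083

Closest pair: (16, -20) and (18, -18) with distance 2.8284

The closest pair is (16, -20) and (18, -18) with Euclidean distance 2.8284. For 10 points, brute-force pairwise comparison is shown above. For large n, the divide-and-conquer algorithm (sort by x, recurse on halves, check the dividing strip) achieves O(n log n).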